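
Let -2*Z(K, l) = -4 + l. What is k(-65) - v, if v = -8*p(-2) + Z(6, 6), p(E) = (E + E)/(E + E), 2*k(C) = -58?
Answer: -20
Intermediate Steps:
k(C) = -29 (k(C) = (1/2)*(-58) = -29)
Z(K, l) = 2 - l/2 (Z(K, l) = -(-4 + l)/2 = 2 - l/2)
p(E) = 1 (p(E) = (2*E)/((2*E)) = (2*E)*(1/(2*E)) = 1)
v = -9 (v = -8*1 + (2 - 1/2*6) = -8 + (2 - 3) = -8 - 1 = -9)
k(-65) - v = -29 - 1*(-9) = -29 + 9 = -20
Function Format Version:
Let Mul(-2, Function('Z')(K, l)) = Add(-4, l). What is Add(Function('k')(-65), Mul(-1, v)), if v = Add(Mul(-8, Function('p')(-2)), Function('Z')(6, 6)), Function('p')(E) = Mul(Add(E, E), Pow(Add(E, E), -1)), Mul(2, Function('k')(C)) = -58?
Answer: -20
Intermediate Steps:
Function('k')(C) = -29 (Function('k')(C) = Mul(Rational(1, 2), -58) = -29)
Function('Z')(K, l) = Add(2, Mul(Rational(-1, 2), l)) (Function('Z')(K, l) = Mul(Rational(-1, 2), Add(-4, l)) = Add(2, Mul(Rational(-1, 2), l)))
Function('p')(E) = 1 (Function('p')(E) = Mul(Mul(2, E), Pow(Mul(2, E), -1)) = Mul(Mul(2, E), Mul(Rational(1, 2), Pow(E, -1))) = 1)
v = -9 (v = Add(Mul(-8, 1), Add(2, Mul(Rational(-1, 2), 6))) = Add(-8, Add(2, -3)) = Add(-8, -1) = -9)
Add(Function('k')(-65), Mul(-1, v)) = Add(-29, Mul(-1, -9)) = Add(-29, 9) = -20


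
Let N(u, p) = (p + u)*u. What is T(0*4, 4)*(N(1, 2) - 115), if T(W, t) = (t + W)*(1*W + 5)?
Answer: -2240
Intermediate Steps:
N(u, p) = u*(p + u)
T(W, t) = (5 + W)*(W + t) (T(W, t) = (W + t)*(W + 5) = (W + t)*(5 + W) = (5 + W)*(W + t))
T(0*4, 4)*(N(1, 2) - 115) = ((0*4)² + 5*(0*4) + 5*4 + (0*4)*4)*(1*(2 + 1) - 115) = (0² + 5*0 + 20 + 0*4)*(1*3 - 115) = (0 + 0 + 20 + 0)*(3 - 115) = 20*(-112) = -2240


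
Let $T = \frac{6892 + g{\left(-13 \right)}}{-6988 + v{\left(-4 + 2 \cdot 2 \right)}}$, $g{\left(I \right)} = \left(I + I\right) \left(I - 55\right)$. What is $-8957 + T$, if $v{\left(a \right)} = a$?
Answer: $- \frac{15650044}{1747} \approx -8958.2$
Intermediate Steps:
$g{\left(I \right)} = 2 I \left(-55 + I\right)$
$T = - \frac{2165}{1747}$ ($T = \frac{6892 + 2 \left(-13\right) \left(-55 - 13\right)}{-6988 + \left(-4 + 2 \cdot 2\right)} = \frac{6892 + 2 \left(-13\right) \left(-68\right)}{-6988 + \left(-4 + 4\right)} = \frac{6892 + 1768}{-6988 + 0} = \frac{8660}{-6988} = 8660 \left(- \frac{1}{6988}\right) = - \frac{2165}{1747} \approx -1.2393$)
$-8957 + T = -8957 - \frac{2165}{1747} = - \frac{15650044}{1747}$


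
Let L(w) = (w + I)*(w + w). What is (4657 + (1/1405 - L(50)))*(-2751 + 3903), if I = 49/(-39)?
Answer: -4573496064/18265 ≈ -2.5040e+5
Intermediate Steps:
I = -49/39 (I = 49*(-1/39) = -49/39 ≈ -1.2564)
L(w) = 2*w*(-49/39 + w) (L(w) = (w - 49/39)*(w + w) = (-49/39 + w)*(2*w) = 2*w*(-49/39 + w))
(4657 + (1/1405 - L(50)))*(-2751 + 3903) = (4657 + (1/1405 - 2*50*(-49 + 39*50)/39))*(-2751 + 3903) = (4657 + (1/1405 - 2*50*(-49 + 1950)/39))*1152 = (4657 + (1/1405 - 2*50*1901/39))*1152 = (4657 + (1/1405 - 1*190100/39))*1152 = (4657 + (1/1405 - 190100/39))*1152 = (4657 - 267090461/54795)*1152 = -11910146/54795*1152 = -4573496064/18265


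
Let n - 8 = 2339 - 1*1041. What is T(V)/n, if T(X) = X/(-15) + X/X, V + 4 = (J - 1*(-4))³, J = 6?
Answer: -327/6530 ≈ -0.050077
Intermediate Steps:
n = 1306 (n = 8 + (2339 - 1*1041) = 8 + (2339 - 1041) = 8 + 1298 = 1306)
V = 996 (V = -4 + (6 - 1*(-4))³ = -4 + (6 + 4)³ = -4 + 10³ = -4 + 1000 = 996)
T(X) = 1 - X/15 (T(X) = X*(-1/15) + 1 = -X/15 + 1 = 1 - X/15)
T(V)/n = (1 - 1/15*996)/1306 = (1 - 332/5)*(1/1306) = -327/5*1/1306 = -327/6530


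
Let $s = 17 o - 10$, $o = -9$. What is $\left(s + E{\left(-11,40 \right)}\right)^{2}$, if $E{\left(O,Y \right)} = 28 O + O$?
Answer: $232324$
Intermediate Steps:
$E{\left(O,Y \right)} = 29 O$
$s = -163$ ($s = 17 \left(-9\right) - 10 = -153 - 10 = -163$)
$\left(s + E{\left(-11,40 \right)}\right)^{2} = \left(-163 + 29 \left(-11\right)\right)^{2} = \left(-163 - 319\right)^{2} = \left(-482\right)^{2} = 232324$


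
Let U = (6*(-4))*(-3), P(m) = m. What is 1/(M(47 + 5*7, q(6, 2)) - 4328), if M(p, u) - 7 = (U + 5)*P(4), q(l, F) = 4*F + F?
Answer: -1/4013 ≈ -0.00024919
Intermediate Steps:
q(l, F) = 5*F
U = 72 (U = -24*(-3) = 72)
M(p, u) = 315 (M(p, u) = 7 + (72 + 5)*4 = 7 + 77*4 = 7 + 308 = 315)
1/(M(47 + 5*7, q(6, 2)) - 4328) = 1/(315 - 4328) = 1/(-4013) = -1/4013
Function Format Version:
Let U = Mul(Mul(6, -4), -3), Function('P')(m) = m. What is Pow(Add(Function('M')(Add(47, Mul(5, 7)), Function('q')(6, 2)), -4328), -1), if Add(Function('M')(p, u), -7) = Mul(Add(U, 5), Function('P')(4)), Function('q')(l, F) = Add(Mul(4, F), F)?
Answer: Rational(-1, 4013) ≈ -0.00024919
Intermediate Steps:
Function('q')(l, F) = Mul(5, F)
U = 72 (U = Mul(-24, -3) = 72)
Function('M')(p, u) = 315 (Function('M')(p, u) = Add(7, Mul(Add(72, 5), 4)) = Add(7, Mul(77, 4)) = Add(7, 308) = 315)
Pow(Add(Function('M')(Add(47, Mul(5, 7)), Function('q')(6, 2)), -4328), -1) = Pow(Add(315, -4328), -1) = Pow(-4013, -1) = Rational(-1, 4013)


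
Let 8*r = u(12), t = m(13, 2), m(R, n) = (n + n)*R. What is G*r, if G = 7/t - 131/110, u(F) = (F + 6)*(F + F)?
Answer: -81567/1430 ≈ -57.040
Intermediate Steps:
m(R, n) = 2*R*n (m(R, n) = (2*n)*R = 2*R*n)
t = 52 (t = 2*13*2 = 52)
u(F) = 2*F*(6 + F) (u(F) = (6 + F)*(2*F) = 2*F*(6 + F))
r = 54 (r = (2*12*(6 + 12))/8 = (2*12*18)/8 = (⅛)*432 = 54)
G = -3021/2860 (G = 7/52 - 131/110 = -3021/2860 ≈ -1.0563)
G*r = -3021/2860*54 = -81567/1430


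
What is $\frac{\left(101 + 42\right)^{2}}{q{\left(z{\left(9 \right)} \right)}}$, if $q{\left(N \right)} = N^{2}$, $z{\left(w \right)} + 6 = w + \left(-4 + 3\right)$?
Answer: $\frac{20449}{4} \approx 5112.3$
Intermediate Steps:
$z{\left(w \right)} = -7 + w$ ($z{\left(w \right)} = -6 + \left(w + \left(-4 + 3\right)\right) = -6 + \left(w - 1\right) = -6 + \left(-1 + w\right) = -7 + w$)
$\frac{\left(101 + 42\right)^{2}}{q{\left(z{\left(9 \right)} \right)}} = \frac{\left(101 + 42\right)^{2}}{\left(-7 + 9\right)^{2}} = \frac{143^{2}}{2^{2}} = \frac{20449}{4}$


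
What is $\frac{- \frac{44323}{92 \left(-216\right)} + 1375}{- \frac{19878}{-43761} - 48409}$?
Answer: $- \frac{399221727601}{14032323801504} \approx -0.02845$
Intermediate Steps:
$\frac{- \frac{44323}{92 \left(-216\right)} + 1375}{- \frac{19878}{-43761} - 48409} = \frac{- \frac{44323}{-19872} + 1375}{\left(-19878\right) \left(- \frac{1}{43761}\right) - 48409} = \frac{\left(-44323\right) \left(- \frac{1}{19872}\right) + 1375}{\frac{6626}{14587} - 48409} = \frac{\frac{44323}{19872} + 1375}{- \frac{706135457}{14587}} = \frac{27368323}{19872} \left(- \frac{14587}{706135457}\right) = - \frac{399221727601}{14032323801504}$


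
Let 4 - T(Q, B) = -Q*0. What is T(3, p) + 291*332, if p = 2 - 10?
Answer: 96616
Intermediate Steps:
p = -8
T(Q, B) = 4 (T(Q, B) = 4 - (-Q)*0 = 4 - 1*0 = 4 + 0 = 4)
T(3, p) + 291*332 = 4 + 291*332 = 4 + 96612 = 96616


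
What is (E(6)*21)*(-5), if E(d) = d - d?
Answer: 0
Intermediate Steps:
E(d) = 0
(E(6)*21)*(-5) = (0*21)*(-5) = 0*(-5) = 0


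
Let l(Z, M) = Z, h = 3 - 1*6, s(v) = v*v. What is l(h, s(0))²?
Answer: 9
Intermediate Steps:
s(v) = v²
h = -3 (h = 3 - 6 = -3)
l(h, s(0))² = (-3)² = 9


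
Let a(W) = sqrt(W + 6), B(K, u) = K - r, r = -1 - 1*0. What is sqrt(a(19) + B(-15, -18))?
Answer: 3*I ≈ 3.0*I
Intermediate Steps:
r = -1 (r = -1 + 0 = -1)
B(K, u) = 1 + K (B(K, u) = K - 1*(-1) = K + 1 = 1 + K)
a(W) = sqrt(6 + W)
sqrt(a(19) + B(-15, -18)) = sqrt(sqrt(6 + 19) + (1 - 15)) = sqrt(sqrt(25) - 14) = sqrt(5 - 14) = sqrt(-9) = 3*I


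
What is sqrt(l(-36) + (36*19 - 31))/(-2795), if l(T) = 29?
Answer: -sqrt(682)/2795 ≈ -0.0093435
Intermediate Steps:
sqrt(l(-36) + (36*19 - 31))/(-2795) = sqrt(29 + (36*19 - 31))/(-2795) = sqrt(29 + (684 - 31))*(-1/2795) = sqrt(29 + 653)*(-1/2795) = sqrt(682)*(-1/2795) = -sqrt(682)/2795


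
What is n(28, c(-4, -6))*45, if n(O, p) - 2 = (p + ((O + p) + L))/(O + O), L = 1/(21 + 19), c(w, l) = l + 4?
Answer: 48969/448 ≈ 109.31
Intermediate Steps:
c(w, l) = 4 + l
L = 1/40 ≈ 0.025000
n(O, p) = 2 + (1/40 + O + 2*p)/(2*O) (n(O, p) = 2 + (p + ((O + p) + 1/40))/(O + O) = 2 + (p + (1/40 + O + p))/((2*O)) = 2 + (1/40 + O + 2*p)*(1/(2*O)) = 2 + (1/40 + O + 2*p)/(2*O))
n(28, c(-4, -6))*45 = ((1/80)*(1 + 80*(4 - 6) + 200*28)/28)*45 = ((1/80)*(1/28)*(1 + 80*(-2) + 5600))*45 = ((1/80)*(1/28)*(1 - 160 + 5600))*45 = ((1/80)*(1/28)*5441)*45 = (5441/2240)*45 = 48969/448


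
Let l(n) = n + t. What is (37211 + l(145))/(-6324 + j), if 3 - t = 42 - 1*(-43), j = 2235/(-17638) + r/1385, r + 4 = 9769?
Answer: -182110550924/30863503305 ≈ -5.9005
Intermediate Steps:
r = 9765 (r = -4 + 9769 = 9765)
j = 33827919/4885726 (j = 2235/(-17638) + 9765/1385 = 2235*(-1/17638) + 9765*(1/1385) = -2235/17638 + 1953/277 = 33827919/4885726 ≈ 6.9238)
t = -82 (t = 3 - (42 - 1*(-43)) = 3 - (42 + 43) = 3 - 1*85 = 3 - 85 = -82)
l(n) = -82 + n (l(n) = n - 82 = -82 + n)
(37211 + l(145))/(-6324 + j) = (37211 + (-82 + 145))/(-6324 + 33827919/4885726) = (37211 + 63)/(-30863503305/4885726) = 37274*(-4885726/30863503305) = -182110550924/30863503305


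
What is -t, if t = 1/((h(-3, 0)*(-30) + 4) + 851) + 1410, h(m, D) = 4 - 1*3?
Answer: -1163251/825 ≈ -1410.0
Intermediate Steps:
h(m, D) = 1 (h(m, D) = 4 - 3 = 1)
t = 1163251/825 (t = 1/((1*(-30) + 4) + 851) + 1410 = 1/((-30 + 4) + 851) + 1410 = 1/(-26 + 851) + 1410 = 1/825 + 1410 = 1163251/825 ≈ 1410.0)
-t = -1*1163251/825 = -1163251/825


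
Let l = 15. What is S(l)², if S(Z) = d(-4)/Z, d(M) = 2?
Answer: 4/225 ≈ 0.017778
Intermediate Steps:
S(Z) = 2/Z
S(l)² = (2/15)² = 4/225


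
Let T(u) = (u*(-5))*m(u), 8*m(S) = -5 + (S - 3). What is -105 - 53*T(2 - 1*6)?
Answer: 1485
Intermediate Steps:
m(S) = -1 + S/8 (m(S) = (-5 + (S - 3))/8 = (-5 + (-3 + S))/8 = (-8 + S)/8 = -1 + S/8)
T(u) = -5*u*(-1 + u/8) (T(u) = (u*(-5))*(-1 + u/8) = (-5*u)*(-1 + u/8) = -5*u*(-1 + u/8))
-105 - 53*T(2 - 1*6) = -105 - 265*(2 - 1*6)*(8 - (2 - 1*6))/8 = -105 - 265*(2 - 6)*(8 - (2 - 6))/8 = -105 - 265*(-4)*(8 - 1*(-4))/8 = -105 - 265*(-4)*(8 + 4)/8 = -105 - 265*(-4)*12/8 = -105 - 53*(-30) = -105 + 1590 = 1485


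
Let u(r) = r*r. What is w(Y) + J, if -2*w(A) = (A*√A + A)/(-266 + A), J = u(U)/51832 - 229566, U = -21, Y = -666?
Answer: -2772439736757/12076856 - 999*I*√74/932 ≈ -2.2957e+5 - 9.2207*I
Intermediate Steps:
u(r) = r²
J = -11898864471/51832 (J = (-21)²/51832 - 229566 = 441*(1/51832) - 229566 = 441/51832 - 229566 = -11898864471/51832 ≈ -2.2957e+5)
w(A) = -(A + A^(3/2))/(2*(-266 + A)) (w(A) = -(A*√A + A)/(2*(-266 + A)) = -(A^(3/2) + A)/(2*(-266 + A)) = -(A + A^(3/2))/(2*(-266 + A)))
w(Y) + J = (-1*(-666) - (-666)^(3/2))/(2*(-266 - 666)) - 11898864471/51832 = (½)*(666 - (-1998)*I*√74)/(-932) - 11898864471/51832 = (½)*(-1/932)*(666 + 1998*I*√74) - 11898864471/51832 = (-333/932 - 999*I*√74/932) - 11898864471/51832 = -2772439736757/12076856 - 999*I*√74/932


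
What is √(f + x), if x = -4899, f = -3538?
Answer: I*√8437 ≈ 91.853*I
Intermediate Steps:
√(f + x) = √(-3538 - 4899) = √(-8437) = I*√8437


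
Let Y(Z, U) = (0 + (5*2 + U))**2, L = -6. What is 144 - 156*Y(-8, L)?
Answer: -2352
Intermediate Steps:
Y(Z, U) = (10 + U)**2 (Y(Z, U) = (0 + (10 + U))**2 = (10 + U)**2)
144 - 156*Y(-8, L) = 144 - 156*(10 - 6)**2 = 144 - 156*4**2 = 144 - 156*16 = 144 - 2496 = -2352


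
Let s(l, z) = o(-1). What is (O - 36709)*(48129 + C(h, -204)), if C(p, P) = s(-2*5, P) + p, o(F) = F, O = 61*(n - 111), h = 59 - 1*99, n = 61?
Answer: -1911930792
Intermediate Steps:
h = -40 (h = 59 - 99 = -40)
O = -3050 (O = 61*(61 - 111) = 61*(-50) = -3050)
s(l, z) = -1
C(p, P) = -1 + p
(O - 36709)*(48129 + C(h, -204)) = (-3050 - 36709)*(48129 + (-1 - 40)) = -39759*(48129 - 41) = -39759*48088 = -1911930792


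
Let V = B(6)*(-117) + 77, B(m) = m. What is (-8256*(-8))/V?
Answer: -66048/625 ≈ -105.68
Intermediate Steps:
V = -625 (V = 6*(-117) + 77 = -702 + 77 = -625)
(-8256*(-8))/V = -8256*(-8)/(-625) = 66048*(-1/625) = -66048/625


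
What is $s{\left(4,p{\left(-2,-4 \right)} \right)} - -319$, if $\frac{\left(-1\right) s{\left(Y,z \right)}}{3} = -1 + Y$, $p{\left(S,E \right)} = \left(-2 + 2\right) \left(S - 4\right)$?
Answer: $310$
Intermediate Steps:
$p{\left(S,E \right)} = 0$ ($p{\left(S,E \right)} = 0 \left(-4 + S\right) = 0$)
$s{\left(Y,z \right)} = 3 - 3 Y$ ($s{\left(Y,z \right)} = - 3 \left(-1 + Y\right) = 3 - 3 Y$)
$s{\left(4,p{\left(-2,-4 \right)} \right)} - -319 = \left(3 - 12\right) - -319 = \left(3 - 12\right) + 319 = -9 + 319 = 310$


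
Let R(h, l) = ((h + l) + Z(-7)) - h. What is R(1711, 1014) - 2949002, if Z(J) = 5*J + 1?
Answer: -2948022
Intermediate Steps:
Z(J) = 1 + 5*J
R(h, l) = -34 + l (R(h, l) = ((h + l) + (1 + 5*(-7))) - h = ((h + l) + (1 - 35)) - h = ((h + l) - 34) - h = (-34 + h + l) - h = -34 + l)
R(1711, 1014) - 2949002 = (-34 + 1014) - 2949002 = 980 - 2949002 = -2948022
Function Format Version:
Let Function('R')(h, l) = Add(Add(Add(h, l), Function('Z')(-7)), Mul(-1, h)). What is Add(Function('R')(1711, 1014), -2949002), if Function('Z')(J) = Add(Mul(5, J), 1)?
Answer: -2948022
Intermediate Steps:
Function('Z')(J) = Add(1, Mul(5, J))
Function('R')(h, l) = Add(-34, l) (Function('R')(h, l) = Add(Add(Add(h, l), Add(1, Mul(5, -7))), Mul(-1, h)) = Add(Add(Add(h, l), Add(1, -35)), Mul(-1, h)) = Add(Add(Add(h, l), -34), Mul(-1, h)) = Add(Add(-34, h, l), Mul(-1, h)) = Add(-34, l))
Add(Function('R')(1711, 1014), -2949002) = Add(Add(-34, 1014), -2949002) = Add(980, -2949002) = -2948022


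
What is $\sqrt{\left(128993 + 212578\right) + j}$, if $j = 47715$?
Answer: $27 \sqrt{534} \approx 623.93$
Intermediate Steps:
$\sqrt{\left(128993 + 212578\right) + j} = \sqrt{\left(128993 + 212578\right) + 47715} = \sqrt{341571 + 47715} = \sqrt{389286} = 27 \sqrt{534}$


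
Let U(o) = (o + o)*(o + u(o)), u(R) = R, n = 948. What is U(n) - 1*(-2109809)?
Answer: 5704625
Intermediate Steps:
U(o) = 4*o² (U(o) = (o + o)*(o + o) = (2*o)*(2*o) = 4*o²)
U(n) - 1*(-2109809) = 4*948² - 1*(-2109809) = 4*898704 + 2109809 = 3594816 + 2109809 = 5704625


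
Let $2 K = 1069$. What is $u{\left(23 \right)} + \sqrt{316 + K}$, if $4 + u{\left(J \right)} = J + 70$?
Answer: $89 + \frac{9 \sqrt{42}}{2} \approx 118.16$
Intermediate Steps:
$K = \frac{1069}{2}$ ($K = \frac{1}{2} \cdot 1069 = \frac{1069}{2} \approx 534.5$)
$u{\left(J \right)} = 66 + J$ ($u{\left(J \right)} = -4 + \left(J + 70\right) = -4 + \left(70 + J\right) = 66 + J$)
$u{\left(23 \right)} + \sqrt{316 + K} = \left(66 + 23\right) + \sqrt{316 + \frac{1069}{2}} = 89 + \sqrt{\frac{1701}{2}} = 89 + \frac{9 \sqrt{42}}{2}$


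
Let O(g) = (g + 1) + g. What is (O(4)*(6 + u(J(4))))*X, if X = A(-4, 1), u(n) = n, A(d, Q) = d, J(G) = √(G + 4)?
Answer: -216 - 72*√2 ≈ -317.82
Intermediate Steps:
O(g) = 1 + 2*g (O(g) = (1 + g) + g = 1 + 2*g)
J(G) = √(4 + G)
X = -4
(O(4)*(6 + u(J(4))))*X = ((1 + 2*4)*(6 + √(4 + 4)))*(-4) = ((1 + 8)*(6 + √8))*(-4) = (9*(6 + 2*√2))*(-4) = (54 + 18*√2)*(-4) = -216 - 72*√2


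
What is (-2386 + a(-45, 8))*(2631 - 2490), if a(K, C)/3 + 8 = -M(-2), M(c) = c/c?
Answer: -340233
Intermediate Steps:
M(c) = 1
a(K, C) = -27 (a(K, C) = -24 + 3*(-1*1) = -24 + 3*(-1) = -24 - 3 = -27)
(-2386 + a(-45, 8))*(2631 - 2490) = (-2386 - 27)*(2631 - 2490) = -2413*141 = -340233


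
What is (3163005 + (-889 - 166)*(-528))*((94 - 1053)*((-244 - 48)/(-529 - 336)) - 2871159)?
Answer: -1847993781365067/173 ≈ -1.0682e+13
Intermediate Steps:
(3163005 + (-889 - 166)*(-528))*((94 - 1053)*((-244 - 48)/(-529 - 336)) - 2871159) = (3163005 - 1055*(-528))*(-(-280028)/(-865) - 2871159) = (3163005 + 557040)*(-(-280028)*(-1)/865 - 2871159) = 3720045*(-959*292/865 - 2871159) = 3720045*(-280028/865 - 2871159) = 3720045*(-2483832563/865) = -1847993781365067/173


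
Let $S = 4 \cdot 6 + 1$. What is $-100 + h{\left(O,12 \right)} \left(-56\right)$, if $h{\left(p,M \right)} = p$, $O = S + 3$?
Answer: $-1668$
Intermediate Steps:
$S = 25$ ($S = 24 + 1 = 25$)
$O = 28$ ($O = 25 + 3 = 28$)
$-100 + h{\left(O,12 \right)} \left(-56\right) = -100 + 28 \left(-56\right) = -100 - 1568 = -1668$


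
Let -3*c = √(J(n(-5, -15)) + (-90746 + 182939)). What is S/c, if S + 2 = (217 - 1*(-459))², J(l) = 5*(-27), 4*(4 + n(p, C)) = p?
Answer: -228487*√92058/15343 ≈ -4518.4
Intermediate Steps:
n(p, C) = -4 + p/4
J(l) = -135
c = -√92058/3 (c = -√(-135 + (-90746 + 182939))/3 = -√(-135 + 92193)/3 = -√92058/3 ≈ -101.14)
S = 456974 (S = -2 + (217 - 1*(-459))² = -2 + (217 + 459)² = -2 + 676² = -2 + 456976 = 456974)
S/c = 456974/((-√92058/3)) = 456974*(-√92058/30686) = -228487*√92058/15343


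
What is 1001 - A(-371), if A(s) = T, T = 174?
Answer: 827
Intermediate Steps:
A(s) = 174
1001 - A(-371) = 1001 - 1*174 = 1001 - 174 = 827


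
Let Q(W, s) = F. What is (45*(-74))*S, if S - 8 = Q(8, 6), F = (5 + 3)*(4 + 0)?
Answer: -133200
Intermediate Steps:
F = 32 (F = 8*4 = 32)
Q(W, s) = 32
S = 40 (S = 8 + 32 = 40)
(45*(-74))*S = (45*(-74))*40 = -3330*40 = -133200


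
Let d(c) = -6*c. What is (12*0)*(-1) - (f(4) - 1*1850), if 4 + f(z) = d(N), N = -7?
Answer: 1812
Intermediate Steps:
f(z) = 38 (f(z) = -4 - 6*(-7) = -4 + 42 = 38)
(12*0)*(-1) - (f(4) - 1*1850) = (12*0)*(-1) - (38 - 1*1850) = 0*(-1) - (38 - 1850) = 0 - 1*(-1812) = 0 + 1812 = 1812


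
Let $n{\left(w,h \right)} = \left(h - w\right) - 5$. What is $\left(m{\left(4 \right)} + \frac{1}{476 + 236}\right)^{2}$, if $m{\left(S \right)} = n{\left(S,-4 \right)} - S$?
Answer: $\frac{146482609}{506944} \approx 288.95$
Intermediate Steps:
$n{\left(w,h \right)} = -5 + h - w$
$m{\left(S \right)} = -9 - 2 S$ ($m{\left(S \right)} = \left(-5 - 4 - S\right) - S = \left(-9 - S\right) - S = -9 - 2 S$)
$\left(m{\left(4 \right)} + \frac{1}{476 + 236}\right)^{2} = \left(\left(-9 - 8\right) + \frac{1}{476 + 236}\right)^{2} = \left(\left(-9 - 8\right) + \frac{1}{712}\right)^{2} = \left(-17 + \frac{1}{712}\right)^{2} = \left(- \frac{12103}{712}\right)^{2} = \frac{146482609}{506944}$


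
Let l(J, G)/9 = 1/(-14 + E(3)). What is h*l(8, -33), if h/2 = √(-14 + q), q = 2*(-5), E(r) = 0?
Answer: -18*I*√6/7 ≈ -6.2987*I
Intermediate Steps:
l(J, G) = -9/14 (l(J, G) = 9/(-14 + 0) = 9/(-14) = 9*(-1/14) = -9/14)
q = -10
h = 4*I*√6 (h = 2*√(-14 - 10) = 2*√(-24) = 2*(2*I*√6) = 4*I*√6 ≈ 9.798*I)
h*l(8, -33) = (4*I*√6)*(-9/14) = -18*I*√6/7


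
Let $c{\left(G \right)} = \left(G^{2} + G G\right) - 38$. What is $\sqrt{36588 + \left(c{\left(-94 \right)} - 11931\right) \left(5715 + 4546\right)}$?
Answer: $3 \sqrt{6506119} \approx 7652.1$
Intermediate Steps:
$c{\left(G \right)} = -38 + 2 G^{2}$ ($c{\left(G \right)} = \left(G^{2} + G^{2}\right) - 38 = 2 G^{2} - 38 = -38 + 2 G^{2}$)
$\sqrt{36588 + \left(c{\left(-94 \right)} - 11931\right) \left(5715 + 4546\right)} = \sqrt{36588 + \left(\left(-38 + 2 \left(-94\right)^{2}\right) - 11931\right) \left(5715 + 4546\right)} = \sqrt{36588 + \left(\left(-38 + 2 \cdot 8836\right) - 11931\right) 10261} = \sqrt{36588 + \left(\left(-38 + 17672\right) - 11931\right) 10261} = \sqrt{36588 + \left(17634 - 11931\right) 10261} = \sqrt{36588 + 5703 \cdot 10261} = \sqrt{36588 + 58518483} = \sqrt{58555071} = 3 \sqrt{6506119}$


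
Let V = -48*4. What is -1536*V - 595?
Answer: 294317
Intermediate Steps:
V = -192
-1536*V - 595 = -1536*(-192) - 595 = 294912 - 595 = 294317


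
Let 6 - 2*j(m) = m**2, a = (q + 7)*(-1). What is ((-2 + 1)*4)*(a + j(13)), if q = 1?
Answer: 358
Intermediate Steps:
a = -8 (a = (1 + 7)*(-1) = 8*(-1) = -8)
j(m) = 3 - m**2/2
((-2 + 1)*4)*(a + j(13)) = ((-2 + 1)*4)*(-8 + (3 - 1/2*13**2)) = (-1*4)*(-8 + (3 - 1/2*169)) = -4*(-8 + (3 - 169/2)) = -4*(-8 - 163/2) = -4*(-179/2) = 358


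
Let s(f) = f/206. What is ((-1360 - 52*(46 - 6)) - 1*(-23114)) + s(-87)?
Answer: 4052757/206 ≈ 19674.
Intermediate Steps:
s(f) = f/206 (s(f) = f*(1/206) = f/206)
((-1360 - 52*(46 - 6)) - 1*(-23114)) + s(-87) = ((-1360 - 52*(46 - 6)) - 1*(-23114)) + (1/206)*(-87) = ((-1360 - 52*40) + 23114) - 87/206 = ((-1360 - 1*2080) + 23114) - 87/206 = ((-1360 - 2080) + 23114) - 87/206 = (-3440 + 23114) - 87/206 = 19674 - 87/206 = 4052757/206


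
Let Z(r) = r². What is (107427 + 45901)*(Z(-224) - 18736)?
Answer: 4820632320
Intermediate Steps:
(107427 + 45901)*(Z(-224) - 18736) = (107427 + 45901)*((-224)² - 18736) = 153328*(50176 - 18736) = 153328*31440 = 4820632320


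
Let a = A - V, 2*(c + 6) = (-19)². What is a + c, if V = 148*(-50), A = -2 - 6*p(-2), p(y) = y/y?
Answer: 15133/2 ≈ 7566.5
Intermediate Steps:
p(y) = 1
A = -8 (A = -2 - 6*1 = -2 - 6 = -8)
c = 349/2 (c = -6 + (½)*(-19)² = -6 + (½)*361 = -6 + 361/2 = 349/2 ≈ 174.50)
V = -7400
a = 7392 (a = -8 - 1*(-7400) = -8 + 7400 = 7392)
a + c = 7392 + 349/2 = 15133/2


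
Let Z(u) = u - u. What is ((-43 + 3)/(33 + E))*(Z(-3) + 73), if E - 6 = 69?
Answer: -730/27 ≈ -27.037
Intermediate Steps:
E = 75 (E = 6 + 69 = 75)
Z(u) = 0
((-43 + 3)/(33 + E))*(Z(-3) + 73) = ((-43 + 3)/(33 + 75))*(0 + 73) = -40/108*73 = -40*1/108*73 = -10/27*73 = -730/27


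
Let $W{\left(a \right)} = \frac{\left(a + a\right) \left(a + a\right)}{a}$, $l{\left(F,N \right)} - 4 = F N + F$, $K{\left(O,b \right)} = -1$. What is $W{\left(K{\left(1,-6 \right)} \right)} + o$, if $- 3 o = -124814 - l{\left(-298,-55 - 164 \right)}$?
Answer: $\frac{189770}{3} \approx 63257.0$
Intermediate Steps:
$l{\left(F,N \right)} = 4 + F + F N$ ($l{\left(F,N \right)} = 4 + \left(F N + F\right) = 4 + \left(F + F N\right) = 4 + F + F N$)
$o = \frac{189782}{3}$ ($o = - \frac{-124814 - \left(4 - 298 - 298 \left(-55 - 164\right)\right)}{3} = - \frac{-124814 - \left(4 - 298 - -65262\right)}{3} = - \frac{-124814 - \left(4 - 298 + 65262\right)}{3} = - \frac{-124814 - 64968}{3} = \left(- \frac{1}{3}\right) \left(-189782\right) = \frac{189782}{3} \approx 63261.0$)
$W{\left(a \right)} = 4 a$ ($W{\left(a \right)} = \frac{2 a 2 a}{a} = \frac{4 a^{2}}{a} = 4 a$)
$W{\left(K{\left(1,-6 \right)} \right)} + o = 4 \left(-1\right) + \frac{189782}{3} = -4 + \frac{189782}{3} = \frac{189770}{3}$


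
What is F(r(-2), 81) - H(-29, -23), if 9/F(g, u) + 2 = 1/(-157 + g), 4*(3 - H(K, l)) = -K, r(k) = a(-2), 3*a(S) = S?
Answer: -895/3796 ≈ -0.23577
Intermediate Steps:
a(S) = S/3
r(k) = -⅔ (r(k) = (⅓)*(-2) = -⅔)
H(K, l) = 3 + K/4 (H(K, l) = 3 - (-1)*K/4 = 3 + K/4)
F(g, u) = 9/(-2 + 1/(-157 + g))
F(r(-2), 81) - H(-29, -23) = 9*(157 - 1*(-⅔))/(-315 + 2*(-⅔)) - (3 + (¼)*(-29)) = 9*(157 + ⅔)/(-315 - 4/3) - (3 - 29/4) = 9*(473/3)/(-949/3) - 1*(-17/4) = 9*(-3/949)*(473/3) + 17/4 = -4257/949 + 17/4 = -895/3796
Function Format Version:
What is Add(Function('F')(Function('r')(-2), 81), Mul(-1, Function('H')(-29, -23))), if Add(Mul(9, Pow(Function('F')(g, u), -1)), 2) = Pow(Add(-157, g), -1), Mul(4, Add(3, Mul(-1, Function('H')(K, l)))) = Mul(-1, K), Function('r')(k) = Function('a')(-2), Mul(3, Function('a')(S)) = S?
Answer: Rational(-895, 3796) ≈ -0.23577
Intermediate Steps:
Function('a')(S) = Mul(Rational(1, 3), S)
Function('r')(k) = Rational(-2, 3) (Function('r')(k) = Mul(Rational(1, 3), -2) = Rational(-2, 3))
Function('H')(K, l) = Add(3, Mul(Rational(1, 4), K)) (Function('H')(K, l) = Add(3, Mul(Rational(-1, 4), Mul(-1, K))) = Add(3, Mul(Rational(1, 4), K)))
Function('F')(g, u) = Mul(9, Pow(Add(-2, Pow(Add(-157, g), -1)), -1))
Add(Function('F')(Function('r')(-2), 81), Mul(-1, Function('H')(-29, -23))) = Add(Mul(9, Pow(Add(-315, Mul(2, Rational(-2, 3))), -1), Add(157, Mul(-1, Rational(-2, 3)))), Mul(-1, Add(3, Mul(Rational(1, 4), -29)))) = Add(Mul(9, Pow(Add(-315, Rational(-4, 3)), -1), Add(157, Rational(2, 3))), Mul(-1, Add(3, Rational(-29, 4)))) = Add(Mul(9, Pow(Rational(-949, 3), -1), Rational(473, 3)), Mul(-1, Rational(-17, 4))) = Add(Mul(9, Rational(-3, 949), Rational(473, 3)), Rational(17, 4)) = Add(Rational(-4257, 949), Rational(17, 4)) = Rational(-895, 3796)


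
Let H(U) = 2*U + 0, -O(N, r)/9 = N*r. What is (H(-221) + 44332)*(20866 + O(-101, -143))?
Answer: -4789320690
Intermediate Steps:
O(N, r) = -9*N*r
H(U) = 2*U
(H(-221) + 44332)*(20866 + O(-101, -143)) = (2*(-221) + 44332)*(20866 - 9*(-101)*(-143)) = (-442 + 44332)*(20866 - 129987) = 43890*(-109121) = -4789320690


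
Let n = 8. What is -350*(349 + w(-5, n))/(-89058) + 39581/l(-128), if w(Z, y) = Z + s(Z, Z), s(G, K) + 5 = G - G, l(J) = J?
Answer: -584969583/1899904 ≈ -307.89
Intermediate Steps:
s(G, K) = -5 (s(G, K) = -5 + (G - G) = -5 + 0 = -5)
w(Z, y) = -5 + Z (w(Z, y) = Z - 5 = -5 + Z)
-350*(349 + w(-5, n))/(-89058) + 39581/l(-128) = -350*(349 + (-5 - 5))/(-89058) + 39581/(-128) = -350*(349 - 10)*(-1/89058) + 39581*(-1/128) = -350*339*(-1/89058) - 39581/128 = -118650*(-1/89058) - 39581/128 = 19775/14843 - 39581/128 = -584969583/1899904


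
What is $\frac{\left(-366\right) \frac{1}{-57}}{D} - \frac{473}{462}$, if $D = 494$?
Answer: $- \frac{199237}{197106} \approx -1.0108$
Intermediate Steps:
$\frac{\left(-366\right) \frac{1}{-57}}{D} - \frac{473}{462} = \frac{\left(-366\right) \frac{1}{-57}}{494} - \frac{473}{462} = \left(-366\right) \left(- \frac{1}{57}\right) \frac{1}{494} - \frac{43}{42} = \frac{122}{19} \cdot \frac{1}{494} - \frac{43}{42} = \frac{61}{4693} - \frac{43}{42} = - \frac{199237}{197106}$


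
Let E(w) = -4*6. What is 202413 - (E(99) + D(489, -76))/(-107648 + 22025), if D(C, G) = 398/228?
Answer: 1975757743549/9761022 ≈ 2.0241e+5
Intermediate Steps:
D(C, G) = 199/114 (D(C, G) = 398*(1/228) = 199/114)
E(w) = -24
202413 - (E(99) + D(489, -76))/(-107648 + 22025) = 202413 - (-24 + 199/114)/(-107648 + 22025) = 202413 - (-2537)/(114*(-85623)) = 202413 - (-2537)*(-1)/(114*85623) = 202413 - 1*2537/9761022 = 202413 - 2537/9761022 = 1975757743549/9761022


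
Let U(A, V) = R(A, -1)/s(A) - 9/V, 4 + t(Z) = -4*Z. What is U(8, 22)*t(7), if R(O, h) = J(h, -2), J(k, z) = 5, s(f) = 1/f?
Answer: -13936/11 ≈ -1266.9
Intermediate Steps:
t(Z) = -4 - 4*Z
R(O, h) = 5
U(A, V) = -9/V + 5*A (U(A, V) = 5/(1/A) - 9/V = 5*A - 9/V = -9/V + 5*A)
U(8, 22)*t(7) = (-9/22 + 5*8)*(-4 - 4*7) = (-9*1/22 + 40)*(-4 - 28) = (-9/22 + 40)*(-32) = (871/22)*(-32) = -13936/11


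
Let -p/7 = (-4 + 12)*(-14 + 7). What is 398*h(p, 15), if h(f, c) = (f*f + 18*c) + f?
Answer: 61421748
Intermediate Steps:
p = 392 (p = -7*(-4 + 12)*(-14 + 7) = -56*(-7) = -7*(-56) = 392)
h(f, c) = f + f² + 18*c (h(f, c) = (f² + 18*c) + f = f + f² + 18*c)
398*h(p, 15) = 398*(392 + 392² + 18*15) = 398*(392 + 153664 + 270) = 398*154326 = 61421748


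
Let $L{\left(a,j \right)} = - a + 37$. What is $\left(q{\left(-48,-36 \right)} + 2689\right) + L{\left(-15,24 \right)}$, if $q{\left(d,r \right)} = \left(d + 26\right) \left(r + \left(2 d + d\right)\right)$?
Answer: $6701$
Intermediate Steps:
$L{\left(a,j \right)} = 37 - a$
$q{\left(d,r \right)} = \left(26 + d\right) \left(r + 3 d\right)$
$\left(q{\left(-48,-36 \right)} + 2689\right) + L{\left(-15,24 \right)} = \left(\left(3 \left(-48\right)^{2} + 26 \left(-36\right) + 78 \left(-48\right) - -1728\right) + 2689\right) + \left(37 - -15\right) = \left(\left(3 \cdot 2304 - 936 - 3744 + 1728\right) + 2689\right) + \left(37 + 15\right) = \left(\left(6912 - 936 - 3744 + 1728\right) + 2689\right) + 52 = \left(3960 + 2689\right) + 52 = 6649 + 52 = 6701$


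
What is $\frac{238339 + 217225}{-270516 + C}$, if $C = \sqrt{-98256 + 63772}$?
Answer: $- \frac{30809337756}{18294735185} - \frac{227782 i \sqrt{8621}}{18294735185} \approx -1.6841 - 0.001156 i$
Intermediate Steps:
$C = 2 i \sqrt{8621}$ ($C = \sqrt{-34484} = 2 i \sqrt{8621} \approx 185.7 i$)
$\frac{238339 + 217225}{-270516 + C} = \frac{238339 + 217225}{-270516 + 2 i \sqrt{8621}} = \frac{455564}{-270516 + 2 i \sqrt{8621}}$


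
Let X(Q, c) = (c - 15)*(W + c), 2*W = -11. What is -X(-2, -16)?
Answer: -1333/2 ≈ -666.50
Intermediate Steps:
W = -11/2 (W = (1/2)*(-11) = -11/2 ≈ -5.5000)
X(Q, c) = (-15 + c)*(-11/2 + c) (X(Q, c) = (c - 15)*(-11/2 + c) = (-15 + c)*(-11/2 + c))
-X(-2, -16) = -(165/2 + (-16)**2 - 41/2*(-16)) = -(165/2 + 256 + 328) = -1*1333/2 = -1333/2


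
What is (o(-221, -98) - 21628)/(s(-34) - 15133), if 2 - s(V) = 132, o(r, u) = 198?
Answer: 21430/15263 ≈ 1.4040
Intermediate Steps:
s(V) = -130 (s(V) = 2 - 1*132 = 2 - 132 = -130)
(o(-221, -98) - 21628)/(s(-34) - 15133) = (198 - 21628)/(-130 - 15133) = -21430/(-15263) = -21430*(-1/15263) = 21430/15263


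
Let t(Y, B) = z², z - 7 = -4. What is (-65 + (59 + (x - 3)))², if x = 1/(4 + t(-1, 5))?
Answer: 13456/169 ≈ 79.621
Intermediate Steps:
z = 3 (z = 7 - 4 = 3)
t(Y, B) = 9 (t(Y, B) = 3² = 9)
x = 1/13 (x = 1/(4 + 9) = 1/13 ≈ 0.076923)
(-65 + (59 + (x - 3)))² = (-65 + (59 + (1/13 - 3)))² = (-65 + (59 - 38/13))² = (-65 + 729/13)² = (-116/13)² = 13456/169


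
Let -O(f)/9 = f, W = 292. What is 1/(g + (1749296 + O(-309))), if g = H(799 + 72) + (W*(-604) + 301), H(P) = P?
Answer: 1/1576881 ≈ 6.3416e-7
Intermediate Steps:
O(f) = -9*f
g = -175196 (g = (799 + 72) + (292*(-604) + 301) = 871 + (-176368 + 301) = 871 - 176067 = -175196)
1/(g + (1749296 + O(-309))) = 1/(-175196 + (1749296 - 9*(-309))) = 1/(-175196 + (1749296 + 2781)) = 1/(-175196 + 1752077) = 1/1576881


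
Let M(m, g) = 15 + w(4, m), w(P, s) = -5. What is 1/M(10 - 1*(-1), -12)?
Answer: ⅒ ≈ 0.10000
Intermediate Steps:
M(m, g) = 10 (M(m, g) = 15 - 5 = 10)
1/M(10 - 1*(-1), -12) = 1/10 = ⅒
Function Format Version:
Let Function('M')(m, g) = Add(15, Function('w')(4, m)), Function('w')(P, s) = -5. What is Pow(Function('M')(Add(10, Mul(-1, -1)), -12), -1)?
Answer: Rational(1, 10) ≈ 0.10000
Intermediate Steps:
Function('M')(m, g) = 10 (Function('M')(m, g) = Add(15, -5) = 10)
Pow(Function('M')(Add(10, Mul(-1, -1)), -12), -1) = Pow(10, -1) = Rational(1, 10)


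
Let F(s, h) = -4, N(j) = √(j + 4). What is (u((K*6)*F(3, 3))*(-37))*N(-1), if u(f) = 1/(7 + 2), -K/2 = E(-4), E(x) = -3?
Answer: -37*√3/9 ≈ -7.1207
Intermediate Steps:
K = 6 (K = -2*(-3) = 6)
N(j) = √(4 + j)
u(f) = ⅑ (u(f) = 1/9 = ⅑)
(u((K*6)*F(3, 3))*(-37))*N(-1) = ((⅑)*(-37))*√(4 - 1) = -37*√3/9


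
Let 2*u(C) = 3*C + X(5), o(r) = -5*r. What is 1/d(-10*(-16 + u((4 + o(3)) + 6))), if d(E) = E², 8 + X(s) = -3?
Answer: 1/84100 ≈ 1.1891e-5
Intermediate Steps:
X(s) = -11 (X(s) = -8 - 3 = -11)
u(C) = -11/2 + 3*C/2 (u(C) = (3*C - 11)/2 = (-11 + 3*C)/2 = -11/2 + 3*C/2)
1/d(-10*(-16 + u((4 + o(3)) + 6))) = 1/((-10*(-16 + (-11/2 + 3*((4 - 5*3) + 6)/2)))²) = 1/((-10*(-16 + (-11/2 + 3*((4 - 15) + 6)/2)))²) = 1/((-10*(-16 + (-11/2 + 3*(-11 + 6)/2)))²) = 1/((-10*(-16 + (-11/2 + (3/2)*(-5))))²) = 1/((-10*(-16 + (-11/2 - 15/2)))²) = 1/((-10*(-16 - 13))²) = 1/((-10*(-29))²) = 1/(290²) = 1/84100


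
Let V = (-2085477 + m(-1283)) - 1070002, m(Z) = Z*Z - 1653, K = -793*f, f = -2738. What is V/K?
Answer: -40839/58682 ≈ -0.69594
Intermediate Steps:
K = 2171234 (K = -793*(-2738) = 2171234)
m(Z) = -1653 + Z² (m(Z) = Z² - 1653 = -1653 + Z²)
V = -1511043 (V = (-2085477 + (-1653 + (-1283)²)) - 1070002 = (-2085477 + (-1653 + 1646089)) - 1070002 = (-2085477 + 1644436) - 1070002 = -441041 - 1070002 = -1511043)
V/K = -1511043/2171234 = -1511043*1/2171234 = -40839/58682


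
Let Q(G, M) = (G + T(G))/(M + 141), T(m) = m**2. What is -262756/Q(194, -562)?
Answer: 4254626/1455 ≈ 2924.1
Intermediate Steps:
Q(G, M) = (G + G**2)/(141 + M) (Q(G, M) = (G + G**2)/(M + 141) = (G + G**2)/(141 + M))
-262756/Q(194, -562) = -262756*(141 - 562)/(194*(1 + 194)) = -262756/(194*195/(-421)) = -262756/(194*(-1/421)*195) = -262756/(-37830/421) = -262756*(-421/37830) = 4254626/1455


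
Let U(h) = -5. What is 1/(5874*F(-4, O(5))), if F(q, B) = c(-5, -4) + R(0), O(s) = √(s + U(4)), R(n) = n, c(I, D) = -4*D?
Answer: 1/93984 ≈ 1.0640e-5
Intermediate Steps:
O(s) = √(-5 + s) (O(s) = √(s - 5) = √(-5 + s))
F(q, B) = 16 (F(q, B) = -4*(-4) + 0 = 16 + 0 = 16)
1/(5874*F(-4, O(5))) = 1/(5874*16) = 1/93984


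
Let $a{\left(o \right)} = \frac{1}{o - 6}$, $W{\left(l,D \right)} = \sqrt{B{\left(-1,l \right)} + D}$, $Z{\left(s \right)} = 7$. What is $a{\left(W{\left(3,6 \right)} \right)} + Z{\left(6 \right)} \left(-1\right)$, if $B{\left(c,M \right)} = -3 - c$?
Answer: $- \frac{29}{4} \approx -7.25$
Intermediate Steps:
$W{\left(l,D \right)} = \sqrt{-2 + D}$ ($W{\left(l,D \right)} = \sqrt{\left(-3 - -1\right) + D} = \sqrt{\left(-3 + 1\right) + D} = \sqrt{-2 + D}$)
$a{\left(o \right)} = \frac{1}{-6 + o}$
$a{\left(W{\left(3,6 \right)} \right)} + Z{\left(6 \right)} \left(-1\right) = \frac{1}{-6 + \sqrt{-2 + 6}} + 7 \left(-1\right) = \frac{1}{-6 + \sqrt{4}} - 7 = \frac{1}{-6 + 2} - 7 = \frac{1}{-4} - 7 = - \frac{1}{4} - 7 = - \frac{29}{4}$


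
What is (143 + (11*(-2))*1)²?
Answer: 14641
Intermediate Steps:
(143 + (11*(-2))*1)² = (143 - 22*1)² = (143 - 22)² = 121² = 14641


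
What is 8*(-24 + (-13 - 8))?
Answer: -360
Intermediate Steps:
8*(-24 + (-13 - 8)) = 8*(-24 - 21) = 8*(-45) = -360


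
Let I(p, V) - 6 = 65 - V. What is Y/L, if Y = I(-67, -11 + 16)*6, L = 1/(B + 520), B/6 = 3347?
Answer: 8158392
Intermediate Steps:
I(p, V) = 71 - V (I(p, V) = 6 + (65 - V) = 71 - V)
B = 20082 (B = 6*3347 = 20082)
L = 1/20602 (L = 1/(20082 + 520) = 1/20602 ≈ 4.8539e-5)
Y = 396 (Y = (71 - (-11 + 16))*6 = (71 - 1*5)*6 = (71 - 5)*6 = 66*6 = 396)
Y/L = 396/(1/20602) = 396*20602 = 8158392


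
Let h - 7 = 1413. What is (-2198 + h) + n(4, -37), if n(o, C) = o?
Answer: -774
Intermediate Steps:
h = 1420 (h = 7 + 1413 = 1420)
(-2198 + h) + n(4, -37) = (-2198 + 1420) + 4 = -778 + 4 = -774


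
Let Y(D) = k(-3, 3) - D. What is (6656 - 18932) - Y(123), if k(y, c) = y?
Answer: -12150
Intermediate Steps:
Y(D) = -3 - D
(6656 - 18932) - Y(123) = (6656 - 18932) - (-3 - 1*123) = -12276 - (-3 - 123) = -12276 - 1*(-126) = -12276 + 126 = -12150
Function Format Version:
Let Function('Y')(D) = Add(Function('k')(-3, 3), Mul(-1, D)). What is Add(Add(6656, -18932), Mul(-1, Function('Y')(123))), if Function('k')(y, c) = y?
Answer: -12150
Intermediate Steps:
Function('Y')(D) = Add(-3, Mul(-1, D))
Add(Add(6656, -18932), Mul(-1, Function('Y')(123))) = Add(Add(6656, -18932), Mul(-1, Add(-3, Mul(-1, 123)))) = Add(-12276, Mul(-1, Add(-3, -123))) = Add(-12276, Mul(-1, -126)) = Add(-12276, 126) = -12150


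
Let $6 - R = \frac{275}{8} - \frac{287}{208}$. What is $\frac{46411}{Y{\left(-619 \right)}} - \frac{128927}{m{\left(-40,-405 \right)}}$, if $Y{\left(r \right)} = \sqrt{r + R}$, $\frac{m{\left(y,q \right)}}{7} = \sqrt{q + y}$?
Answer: $\frac{i \left(- 578281060 \sqrt{1746771} + 17323534209 \sqrt{445}\right)}{418553205} \approx - 952.92 i$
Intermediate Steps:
$m{\left(y,q \right)} = 7 \sqrt{q + y}$
$R = - \frac{5615}{208}$ ($R = 6 - \left(\frac{275}{8} - \frac{287}{208}\right) = 6 - \frac{6863}{208} = - \frac{5615}{208} \approx -26.995$)
$Y{\left(r \right)} = \sqrt{- \frac{5615}{208} + r}$ ($Y{\left(r \right)} = \sqrt{r - \frac{5615}{208}} = \sqrt{- \frac{5615}{208} + r}$)
$\frac{46411}{Y{\left(-619 \right)}} - \frac{128927}{m{\left(-40,-405 \right)}} = \frac{46411}{\frac{1}{52} \sqrt{-72995 + 2704 \left(-619\right)}} - \frac{128927}{7 \sqrt{-405 - 40}} = \frac{46411}{\frac{1}{52} \sqrt{-72995 - 1673776}} - \frac{128927}{7 \sqrt{-445}} = \frac{46411}{\frac{1}{52} \sqrt{-1746771}} - \frac{128927}{7 i \sqrt{445}} = \frac{46411}{\frac{1}{52} i \sqrt{1746771}} - \frac{128927}{7 i \sqrt{445}} = \frac{46411}{\frac{1}{52} i \sqrt{1746771}} - 128927 \left(- \frac{i \sqrt{445}}{3115}\right) = 46411 \left(- \frac{4 i \sqrt{1746771}}{134367}\right) + \frac{128927 i \sqrt{445}}{3115} = - \frac{185644 i \sqrt{1746771}}{134367} + \frac{128927 i \sqrt{445}}{3115}$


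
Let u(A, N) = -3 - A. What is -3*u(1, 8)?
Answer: 12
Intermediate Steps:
-3*u(1, 8) = -3*(-3 - 1*1) = -3*(-3 - 1) = -3*(-4) = 12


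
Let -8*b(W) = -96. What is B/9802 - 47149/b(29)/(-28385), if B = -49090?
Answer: -8129440651/1669378620 ≈ -4.8697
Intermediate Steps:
b(W) = 12 (b(W) = -1/8*(-96) = 12)
B/9802 - 47149/b(29)/(-28385) = -49090/9802 - 47149/12/(-28385) = -49090*1/9802 - 47149*1/12*(-1/28385) = -24545/4901 - 47149/12*(-1/28385) = -24545/4901 + 47149/340620 = -8129440651/1669378620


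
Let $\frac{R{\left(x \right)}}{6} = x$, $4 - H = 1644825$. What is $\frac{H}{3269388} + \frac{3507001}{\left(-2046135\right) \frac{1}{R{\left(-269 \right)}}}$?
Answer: $\frac{6167450036199799}{2229869738460} \approx 2765.8$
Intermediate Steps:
$H = -1644821$ ($H = 4 - 1644825 = -1644821$)
$R{\left(x \right)} = 6 x$
$\frac{H}{3269388} + \frac{3507001}{\left(-2046135\right) \frac{1}{R{\left(-269 \right)}}} = - \frac{1644821}{3269388} + \frac{3507001}{\left(-2046135\right) \frac{1}{6 \left(-269\right)}} = \left(-1644821\right) \frac{1}{3269388} + \frac{3507001}{\left(-2046135\right) \frac{1}{-1614}} = - \frac{1644821}{3269388} + \frac{3507001}{\left(-2046135\right) \left(- \frac{1}{1614}\right)} = - \frac{1644821}{3269388} + \frac{3507001}{\frac{682045}{538}} = - \frac{1644821}{3269388} + 3507001 \cdot \frac{538}{682045} = - \frac{1644821}{3269388} + \frac{1886766538}{682045} = \frac{6167450036199799}{2229869738460}$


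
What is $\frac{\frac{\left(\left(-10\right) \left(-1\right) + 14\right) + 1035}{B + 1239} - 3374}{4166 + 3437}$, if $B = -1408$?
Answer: $- \frac{571265}{1284907} \approx -0.4446$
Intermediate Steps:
$\frac{\frac{\left(\left(-10\right) \left(-1\right) + 14\right) + 1035}{B + 1239} - 3374}{4166 + 3437} = \frac{\frac{\left(\left(-10\right) \left(-1\right) + 14\right) + 1035}{-1408 + 1239} - 3374}{4166 + 3437} = \frac{\frac{\left(10 + 14\right) + 1035}{-169} - 3374}{7603} = \left(\left(24 + 1035\right) \left(- \frac{1}{169}\right) - 3374\right) \frac{1}{7603} = \left(1059 \left(- \frac{1}{169}\right) - 3374\right) \frac{1}{7603} = \left(- \frac{1059}{169} - 3374\right) \frac{1}{7603} = \left(- \frac{571265}{169}\right) \frac{1}{7603} = - \frac{571265}{1284907}$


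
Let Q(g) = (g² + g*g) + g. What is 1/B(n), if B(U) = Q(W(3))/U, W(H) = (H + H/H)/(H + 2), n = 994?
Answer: 12425/26 ≈ 477.88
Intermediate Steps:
W(H) = (1 + H)/(2 + H) (W(H) = (H + 1)/(2 + H) = (1 + H)/(2 + H))
Q(g) = g + 2*g² (Q(g) = (g² + g²) + g = 2*g² + g = g + 2*g²)
B(U) = 52/(25*U) (B(U) = (((1 + 3)/(2 + 3))*(1 + 2*((1 + 3)/(2 + 3))))/U = ((4/5)*(1 + 2*(4/5)))/U = (((⅕)*4)*(1 + 2*((⅕)*4)))/U = (4*(1 + 2*(⅘))/5)/U = (4*(1 + 8/5)/5)/U = ((⅘)*(13/5))/U = 52/(25*U))
1/B(n) = 1/((52/25)/994) = 1/((52/25)*(1/994)) = 1/(26/12425) = 12425/26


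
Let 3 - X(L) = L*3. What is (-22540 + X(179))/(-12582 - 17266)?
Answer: 11537/14924 ≈ 0.77305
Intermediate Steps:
X(L) = 3 - 3*L (X(L) = 3 - L*3 = 3 - 3*L)
(-22540 + X(179))/(-12582 - 17266) = (-22540 + (3 - 3*179))/(-12582 - 17266) = (-22540 + (3 - 537))/(-29848) = (-22540 - 534)*(-1/29848) = -23074*(-1/29848) = 11537/14924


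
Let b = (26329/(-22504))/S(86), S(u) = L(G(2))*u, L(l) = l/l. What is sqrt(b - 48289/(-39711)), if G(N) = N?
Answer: sqrt(443883780599164690953)/19213611396 ≈ 1.0965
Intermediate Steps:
L(l) = 1
S(u) = u (S(u) = 1*u = u)
b = -26329/1935344 (b = (26329/(-22504))/86 = (26329*(-1/22504))*(1/86) = -26329/22504*1/86 = -26329/1935344 ≈ -0.013604)
sqrt(b - 48289/(-39711)) = sqrt(-26329/1935344 - 48289/(-39711)) = sqrt(-26329/1935344 - 48289*(-1/39711)) = sqrt(-26329/1935344 + 48289/39711) = sqrt(92410275497/76854445584) = sqrt(443883780599164690953)/19213611396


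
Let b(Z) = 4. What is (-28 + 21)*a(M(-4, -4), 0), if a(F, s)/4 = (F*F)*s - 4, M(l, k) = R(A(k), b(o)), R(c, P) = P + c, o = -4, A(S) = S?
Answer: 112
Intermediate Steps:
M(l, k) = 4 + k
a(F, s) = -16 + 4*s*F² (a(F, s) = 4*((F*F)*s - 4) = 4*(F²*s - 4) = 4*(s*F² - 4) = 4*(-4 + s*F²) = -16 + 4*s*F²)
(-28 + 21)*a(M(-4, -4), 0) = (-28 + 21)*(-16 + 4*0*(4 - 4)²) = -7*(-16 + 4*0*0²) = -7*(-16 + 4*0*0) = -7*(-16 + 0) = -7*(-16) = 112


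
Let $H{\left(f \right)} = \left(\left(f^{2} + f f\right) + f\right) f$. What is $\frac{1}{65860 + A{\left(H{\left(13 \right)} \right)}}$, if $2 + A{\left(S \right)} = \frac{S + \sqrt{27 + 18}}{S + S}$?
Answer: $\frac{304719508197}{20068369730592122} - \frac{1521 \sqrt{5}}{20068369730592122} \approx 1.5184 \cdot 10^{-5}$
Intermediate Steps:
$H{\left(f \right)} = f \left(f + 2 f^{2}\right)$ ($H{\left(f \right)} = \left(\left(f^{2} + f^{2}\right) + f\right) f = \left(2 f^{2} + f\right) f = \left(f + 2 f^{2}\right) f = f \left(f + 2 f^{2}\right)$)
$A{\left(S \right)} = -2 + \frac{S + 3 \sqrt{5}}{2 S}$ ($A{\left(S \right)} = -2 + \frac{S + \sqrt{27 + 18}}{S + S} = -2 + \frac{S + \sqrt{45}}{2 S} = -2 + \left(S + 3 \sqrt{5}\right) \frac{1}{2 S} = -2 + \frac{S + 3 \sqrt{5}}{2 S}$)
$\frac{1}{65860 + A{\left(H{\left(13 \right)} \right)}} = \frac{1}{65860 + \frac{3 \left(\sqrt{5} - 13^{2} \left(1 + 2 \cdot 13\right)\right)}{2 \cdot 13^{2} \left(1 + 2 \cdot 13\right)}} = \frac{1}{65860 + \frac{3 \left(\sqrt{5} - 169 \left(1 + 26\right)\right)}{2 \cdot 169 \left(1 + 26\right)}} = \frac{1}{65860 + \frac{3 \left(\sqrt{5} - 169 \cdot 27\right)}{2 \cdot 169 \cdot 27}} = \frac{1}{65860 + \frac{3 \left(\sqrt{5} - 4563\right)}{2 \cdot 4563}} = \frac{1}{65860 + \frac{3}{2} \cdot \frac{1}{4563} \left(\sqrt{5} - 4563\right)} = \frac{1}{65860 + \frac{3}{2} \cdot \frac{1}{4563} \left(-4563 + \sqrt{5}\right)} = \frac{1}{65860 - \left(\frac{3}{2} - \frac{\sqrt{5}}{3042}\right)} = \frac{1}{\frac{131717}{2} + \frac{\sqrt{5}}{3042}}$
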